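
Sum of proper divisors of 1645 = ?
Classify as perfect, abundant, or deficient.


Proper divisors: 1, 5, 7, 35, 47, 235, 329
Sum = 1 + 5 + 7 + 35 + 47 + 235 + 329 = 659
659 < 1645 → deficient

s(1645) = 659 (deficient)


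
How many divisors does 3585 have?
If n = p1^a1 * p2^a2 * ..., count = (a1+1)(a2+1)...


3585 = 3^1 × 5^1 × 239^1
d(3585) = (1+1) × (1+1) × (1+1) = 8

8 divisors


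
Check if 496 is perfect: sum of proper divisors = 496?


Proper divisors of 496: 1, 2, 4, 8, 16, 31, 62, 124, 248
Sum = 1 + 2 + 4 + 8 + 16 + 31 + 62 + 124 + 248 = 496

Yes, 496 is perfect (496 = 496)


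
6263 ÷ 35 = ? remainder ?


6263 = 35 * 178 + 33
Check: 6230 + 33 = 6263

q = 178, r = 33


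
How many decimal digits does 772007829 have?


772007829 has 9 digits in base 10
floor(log10(772007829)) + 1 = floor(8.8876) + 1 = 9

9 digits (base 10)


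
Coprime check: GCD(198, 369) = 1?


Euclidean algorithm:
369 = 1 * 198 + 171
198 = 1 * 171 + 27
171 = 6 * 27 + 9
27 = 3 * 9 + 0
GCD(198, 369) = 9

No, not coprime (GCD = 9)


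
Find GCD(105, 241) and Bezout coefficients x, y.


Tabular extended Euclidean (each row: r = 105*s + 241*t):
r=105, s=1, t=0
r=241, s=0, t=1
q=0: r=105, s=1, t=0   [105*(1) + 241*(0) = 105]
q=2: r=31, s=-2, t=1   [105*(-2) + 241*(1) = 31]
q=3: r=12, s=7, t=-3   [105*(7) + 241*(-3) = 12]
q=2: r=7, s=-16, t=7   [105*(-16) + 241*(7) = 7]
q=1: r=5, s=23, t=-10   [105*(23) + 241*(-10) = 5]
q=1: r=2, s=-39, t=17   [105*(-39) + 241*(17) = 2]
q=2: r=1, s=101, t=-44   [105*(101) + 241*(-44) = 1]
q=2: r=0, s=-241, t=105   [105*(-241) + 241*(105) = 0]
GCD = 1; from the row with r=1: x=101, y=-44
Check: 105*(101) + 241*(-44) = 10605 - 10604 = 1

GCD = 1, x = 101, y = -44


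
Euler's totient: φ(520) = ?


520 = 2^3 × 5 × 13
Prime factors: 2, 5, 13
φ(520) = 520 × (1-1/2) × (1-1/5) × (1-1/13)
= 520 × 1/2 × 4/5 × 12/13 = 192

φ(520) = 192


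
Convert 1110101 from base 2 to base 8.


1110101 (base 2) = 117 (decimal)
117 (decimal) = 165 (base 8)


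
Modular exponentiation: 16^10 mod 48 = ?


16^1 mod 48 = 16
16^2 mod 48 = 16
16^3 mod 48 = 16
16^4 mod 48 = 16
16^5 mod 48 = 16
16^6 mod 48 = 16
16^7 mod 48 = 16
16^8 mod 48 = 16
16^9 mod 48 = 16
16^10 mod 48 = 16


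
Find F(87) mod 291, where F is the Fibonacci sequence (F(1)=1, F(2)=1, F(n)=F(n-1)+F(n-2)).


F(k) mod 291 for k=1..87:
1, 1, 2, 3, 5, 8, 13, 21, 34, 55, 89, 144, 233, 86, 28, 114, 142, 256, 107, 72, 179, 251, 139, 99, 238, 46, 284, 39, 32, 71, 103, 174, 277, 160, 146, 15, 161, 176, 46, 222, 268, 199, 176, 84, 260, 53, 22, 75, 97, 172, 269, 150, 128, 278, 115, 102, 217, 28, 245, 273, 227, 209, 145, 63, 208, 271, 188, 168, 65, 233, 7, 240, 247, 196, 152, 57, 209, 266, 184, 159, 52, 211, 263, 183, 155, 47, 202
F(87) mod 291 = 202


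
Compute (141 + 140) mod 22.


141 + 140 = 281
281 mod 22 = 17


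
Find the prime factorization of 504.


504 / 2 = 252
252 / 2 = 126
126 / 2 = 63
63 / 3 = 21
21 / 3 = 7
7 / 7 = 1
504 = 2^3 × 3^2 × 7


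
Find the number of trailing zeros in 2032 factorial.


floor(2032/5) = 406
floor(2032/25) = 81
floor(2032/125) = 16
floor(2032/625) = 3
Total = 506

506 trailing zeros


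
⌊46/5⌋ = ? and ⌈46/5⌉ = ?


46/5 = 9.2000
floor = 9
ceil = 10

floor = 9, ceil = 10


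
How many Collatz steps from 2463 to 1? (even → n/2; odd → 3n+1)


2463 → 7390 → 3695 → 11086 → 5543 → 16630 → 8315 → 24946 → 12473 → 37420 → 18710 → 9355 → 28066 → 14033 → 42100 → 21050 → 10525 → 31576 → 15788 → 7894 → 3947 → 11842 → 5921 → 17764 → 8882 → 4441 → 13324 → 6662 → 3331 → 9994 → 4997 → 14992 → 7496 → 3748 → 1874 → 937 → 2812 → 1406 → 703 → 2110 → 1055 → 3166 → 1583 → 4750 → 2375 → 7126 → 3563 → 10690 → 5345 → 16036 → 8018 → 4009 → 12028 → 6014 → 3007 → 9022 → 4511 → 13534 → 6767 → 20302 → 10151 → 30454 → 15227 → 45682 → 22841 → 68524 → 34262 → 17131 → 51394 → 25697 → 77092 → 38546 → 19273 → 57820 → 28910 → 14455 → 43366 → 21683 → 65050 → 32525 → 97576 → 48788 → 24394 → 12197 → 36592 → 18296 → 9148 → 4574 → 2287 → 6862 → 3431 → 10294 → 5147 → 15442 → 7721 → 23164 → 11582 → 5791 → 17374 → 8687 → 26062 → 13031 → 39094 → 19547 → 58642 → 29321 → 87964 → 43982 → 21991 → 65974 → 32987 → 98962 → 49481 → 148444 → 74222 → 37111 → 111334 → 55667 → 167002 → 83501 → 250504 → 125252 → 62626 → 31313 → 93940 → 46970 → 23485 → 70456 → 35228 → 17614 → 8807 → 26422 → 13211 → 39634 → 19817 → 59452 → 29726 → 14863 → 44590 → 22295 → 66886 → 33443 → 100330 → 50165 → 150496 → 75248 → 37624 → 18812 → 9406 → 4703 → 14110 → 7055 → 21166 → 10583 → 31750 → 15875 → 47626 → 23813 → 71440 → 35720 → 17860 → 8930 → 4465 → 13396 → 6698 → 3349 → 10048 → 5024 → 2512 → 1256 → 628 → 314 → 157 → 472 → 236 → 118 → 59 → 178 → 89 → 268 → 134 → 67 → 202 → 101 → 304 → 152 → 76 → 38 → 19 → 58 → 29 → 88 → 44 → 22 → 11 → 34 → 17 → 52 → 26 → 13 → 40 → 20 → 10 → 5 → 16 → 8 → 4 → 2 → 1
Total steps = 208

208 steps


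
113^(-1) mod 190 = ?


Use the extended Euclidean algorithm on (190, 113); each row r = 190*s + 113*t:
r=190, s=1, t=0
r=113, s=0, t=1
q=1: r=77, s=1, t=-1   [190*(1) + 113*(-1) = 77]
q=1: r=36, s=-1, t=2   [190*(-1) + 113*(2) = 36]
q=2: r=5, s=3, t=-5   [190*(3) + 113*(-5) = 5]
q=7: r=1, s=-22, t=37   [190*(-22) + 113*(37) = 1]
q=5: r=0, s=113, t=-190   [190*(113) + 113*(-190) = 0]
GCD = 1 with t = 37, so 113*(37) ≡ 1 (mod 190)
Inverse = 37 mod 190 = 37
Check: 113 * 37 = 4181 ≡ 1 (mod 190)

113^(-1) ≡ 37 (mod 190)


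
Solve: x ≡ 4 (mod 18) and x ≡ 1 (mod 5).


M = 18*5 = 90
M1 = M/18 = 5, M2 = M/5 = 18
M1^(-1) mod 18 = 11, M2^(-1) mod 5 = 2
x = 4*5*11 + 1*18*2 = 256
256 mod 90 = 76
Check: 76 mod 18 = 4 ✓, 76 mod 5 = 1 ✓

x ≡ 76 (mod 90)


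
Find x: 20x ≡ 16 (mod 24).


GCD(20, 24) = 4 divides 16
Divide: 5x ≡ 4 (mod 6)
x ≡ 2 (mod 6)


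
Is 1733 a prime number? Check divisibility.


Check divisors up to sqrt(1733) = 41.6293
No divisors found.
1733 is prime.

Yes, 1733 is prime


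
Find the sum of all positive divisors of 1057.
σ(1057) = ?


Divisors of 1057: 1, 7, 151, 1057
Sum = 1 + 7 + 151 + 1057 = 1216

σ(1057) = 1216


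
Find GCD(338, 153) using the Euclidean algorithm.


338 = 2 * 153 + 32
153 = 4 * 32 + 25
32 = 1 * 25 + 7
25 = 3 * 7 + 4
7 = 1 * 4 + 3
4 = 1 * 3 + 1
3 = 3 * 1 + 0
GCD = 1


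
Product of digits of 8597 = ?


8 × 5 × 9 × 7 = 2520


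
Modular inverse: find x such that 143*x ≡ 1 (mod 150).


Use the extended Euclidean algorithm on (150, 143); each row r = 150*s + 143*t:
r=150, s=1, t=0
r=143, s=0, t=1
q=1: r=7, s=1, t=-1   [150*(1) + 143*(-1) = 7]
q=20: r=3, s=-20, t=21   [150*(-20) + 143*(21) = 3]
q=2: r=1, s=41, t=-43   [150*(41) + 143*(-43) = 1]
q=3: r=0, s=-143, t=150   [150*(-143) + 143*(150) = 0]
GCD = 1 with t = -43, so 143*(-43) ≡ 1 (mod 150)
Inverse = -43 mod 150 = 107
Check: 143 * 107 = 15301 ≡ 1 (mod 150)

143^(-1) ≡ 107 (mod 150)


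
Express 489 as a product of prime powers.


489 / 3 = 163
163 / 163 = 1
489 = 3 × 163


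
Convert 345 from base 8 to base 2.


345 (base 8) = 229 (decimal)
229 (decimal) = 11100101 (base 2)


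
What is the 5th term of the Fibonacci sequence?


Sequence: 1, 1, 2, 3, 5
F(5) = 5


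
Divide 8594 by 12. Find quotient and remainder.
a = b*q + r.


8594 = 12 * 716 + 2
Check: 8592 + 2 = 8594

q = 716, r = 2


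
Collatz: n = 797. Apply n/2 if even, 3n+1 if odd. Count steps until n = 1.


797 → 2392 → 1196 → 598 → 299 → 898 → 449 → 1348 → 674 → 337 → 1012 → 506 → 253 → 760 → 380 → 190 → 95 → 286 → 143 → 430 → 215 → 646 → 323 → 970 → 485 → 1456 → 728 → 364 → 182 → 91 → 274 → 137 → 412 → 206 → 103 → 310 → 155 → 466 → 233 → 700 → 350 → 175 → 526 → 263 → 790 → 395 → 1186 → 593 → 1780 → 890 → 445 → 1336 → 668 → 334 → 167 → 502 → 251 → 754 → 377 → 1132 → 566 → 283 → 850 → 425 → 1276 → 638 → 319 → 958 → 479 → 1438 → 719 → 2158 → 1079 → 3238 → 1619 → 4858 → 2429 → 7288 → 3644 → 1822 → 911 → 2734 → 1367 → 4102 → 2051 → 6154 → 3077 → 9232 → 4616 → 2308 → 1154 → 577 → 1732 → 866 → 433 → 1300 → 650 → 325 → 976 → 488 → 244 → 122 → 61 → 184 → 92 → 46 → 23 → 70 → 35 → 106 → 53 → 160 → 80 → 40 → 20 → 10 → 5 → 16 → 8 → 4 → 2 → 1
Total steps = 121

121 steps


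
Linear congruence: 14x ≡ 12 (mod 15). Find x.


GCD(14, 15) = 1, unique solution
a^(-1) mod 15 = 14
x = 14 * 12 mod 15 = 3

x ≡ 3 (mod 15)


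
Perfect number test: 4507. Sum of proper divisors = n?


Proper divisors of 4507: 1
Sum = 1 = 1

No, 4507 is not perfect (1 ≠ 4507)


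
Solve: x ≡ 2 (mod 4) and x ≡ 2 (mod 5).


M = 4*5 = 20
M1 = M/4 = 5, M2 = M/5 = 4
M1^(-1) mod 4 = 1, M2^(-1) mod 5 = 4
x = 2*5*1 + 2*4*4 = 42
42 mod 20 = 2
Check: 2 mod 4 = 2 ✓, 2 mod 5 = 2 ✓

x ≡ 2 (mod 20)


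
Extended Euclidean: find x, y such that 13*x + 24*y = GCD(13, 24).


Tabular extended Euclidean (each row: r = 13*s + 24*t):
r=13, s=1, t=0
r=24, s=0, t=1
q=0: r=13, s=1, t=0   [13*(1) + 24*(0) = 13]
q=1: r=11, s=-1, t=1   [13*(-1) + 24*(1) = 11]
q=1: r=2, s=2, t=-1   [13*(2) + 24*(-1) = 2]
q=5: r=1, s=-11, t=6   [13*(-11) + 24*(6) = 1]
q=2: r=0, s=24, t=-13   [13*(24) + 24*(-13) = 0]
GCD = 1; from the row with r=1: x=-11, y=6
Check: 13*(-11) + 24*(6) = -143 + 144 = 1

GCD = 1, x = -11, y = 6


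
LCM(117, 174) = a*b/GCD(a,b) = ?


GCD(117, 174) = 3
LCM = 117*174/3 = 20358/3 = 6786

LCM = 6786


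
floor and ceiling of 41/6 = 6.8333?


41/6 = 6.8333
floor = 6
ceil = 7

floor = 6, ceil = 7


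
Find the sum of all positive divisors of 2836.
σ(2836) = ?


Divisors of 2836: 1, 2, 4, 709, 1418, 2836
Sum = 1 + 2 + 4 + 709 + 1418 + 2836 = 4970

σ(2836) = 4970


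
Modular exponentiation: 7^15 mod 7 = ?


7^1 mod 7 = 0
7^2 mod 7 = 0
7^3 mod 7 = 0
7^4 mod 7 = 0
7^5 mod 7 = 0
7^6 mod 7 = 0
7^7 mod 7 = 0
7^8 mod 7 = 0
7^9 mod 7 = 0
7^10 mod 7 = 0
7^11 mod 7 = 0
7^12 mod 7 = 0
7^13 mod 7 = 0
7^14 mod 7 = 0
7^15 mod 7 = 0


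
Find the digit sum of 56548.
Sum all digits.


5 + 6 + 5 + 4 + 8 = 28


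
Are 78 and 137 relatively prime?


Euclidean algorithm:
137 = 1 * 78 + 59
78 = 1 * 59 + 19
59 = 3 * 19 + 2
19 = 9 * 2 + 1
2 = 2 * 1 + 0
GCD(78, 137) = 1

Yes, coprime (GCD = 1)


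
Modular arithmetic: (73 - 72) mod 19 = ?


73 - 72 = 1
1 mod 19 = 1


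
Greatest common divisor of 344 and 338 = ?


344 = 1 * 338 + 6
338 = 56 * 6 + 2
6 = 3 * 2 + 0
GCD = 2


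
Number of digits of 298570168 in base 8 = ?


298570168 in base 8 = 2162750670
Number of digits = 10

10 digits (base 8)


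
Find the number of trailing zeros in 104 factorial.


floor(104/5) = 20
floor(104/25) = 4
Total = 24

24 trailing zeros


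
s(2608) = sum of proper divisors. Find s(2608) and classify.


Proper divisors: 1, 2, 4, 8, 16, 163, 326, 652, 1304
Sum = 1 + 2 + 4 + 8 + 16 + 163 + 326 + 652 + 1304 = 2476
2476 < 2608 → deficient

s(2608) = 2476 (deficient)


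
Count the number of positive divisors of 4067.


4067 = 7^2 × 83^1
d(4067) = (2+1) × (1+1) = 6

6 divisors


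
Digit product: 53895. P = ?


5 × 3 × 8 × 9 × 5 = 5400


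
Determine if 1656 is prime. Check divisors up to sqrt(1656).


1656 / 2 = 828 (exact division)
1656 is NOT prime.

No, 1656 is not prime


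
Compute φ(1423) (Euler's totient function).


1423 = 1423
Prime factors: 1423
φ(1423) = 1423 × (1-1/1423)
= 1423 × 1422/1423 = 1422

φ(1423) = 1422


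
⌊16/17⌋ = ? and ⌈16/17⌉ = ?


16/17 = 0.9412
floor = 0
ceil = 1

floor = 0, ceil = 1


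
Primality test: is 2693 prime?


Check divisors up to sqrt(2693) = 51.8941
No divisors found.
2693 is prime.

Yes, 2693 is prime


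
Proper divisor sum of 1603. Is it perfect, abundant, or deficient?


Proper divisors: 1, 7, 229
Sum = 1 + 7 + 229 = 237
237 < 1603 → deficient

s(1603) = 237 (deficient)


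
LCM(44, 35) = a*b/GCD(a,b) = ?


GCD(44, 35) = 1
LCM = 44*35/1 = 1540/1 = 1540

LCM = 1540


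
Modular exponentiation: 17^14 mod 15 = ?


17^1 mod 15 = 2
17^2 mod 15 = 4
17^3 mod 15 = 8
17^4 mod 15 = 1
17^5 mod 15 = 2
17^6 mod 15 = 4
17^7 mod 15 = 8
17^8 mod 15 = 1
17^9 mod 15 = 2
17^10 mod 15 = 4
17^11 mod 15 = 8
17^12 mod 15 = 1
17^13 mod 15 = 2
17^14 mod 15 = 4


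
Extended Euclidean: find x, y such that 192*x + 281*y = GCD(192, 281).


Tabular extended Euclidean (each row: r = 192*s + 281*t):
r=192, s=1, t=0
r=281, s=0, t=1
q=0: r=192, s=1, t=0   [192*(1) + 281*(0) = 192]
q=1: r=89, s=-1, t=1   [192*(-1) + 281*(1) = 89]
q=2: r=14, s=3, t=-2   [192*(3) + 281*(-2) = 14]
q=6: r=5, s=-19, t=13   [192*(-19) + 281*(13) = 5]
q=2: r=4, s=41, t=-28   [192*(41) + 281*(-28) = 4]
q=1: r=1, s=-60, t=41   [192*(-60) + 281*(41) = 1]
q=4: r=0, s=281, t=-192   [192*(281) + 281*(-192) = 0]
GCD = 1; from the row with r=1: x=-60, y=41
Check: 192*(-60) + 281*(41) = -11520 + 11521 = 1

GCD = 1, x = -60, y = 41


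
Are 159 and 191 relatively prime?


Euclidean algorithm:
191 = 1 * 159 + 32
159 = 4 * 32 + 31
32 = 1 * 31 + 1
31 = 31 * 1 + 0
GCD(159, 191) = 1

Yes, coprime (GCD = 1)


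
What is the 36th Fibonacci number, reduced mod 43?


F(k) mod 43 for k=1..36:
1, 1, 2, 3, 5, 8, 13, 21, 34, 12, 3, 15, 18, 33, 8, 41, 6, 4, 10, 14, 24, 38, 19, 14, 33, 4, 37, 41, 35, 33, 25, 15, 40, 12, 9, 21
F(36) mod 43 = 21


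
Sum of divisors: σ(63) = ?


Divisors of 63: 1, 3, 7, 9, 21, 63
Sum = 1 + 3 + 7 + 9 + 21 + 63 = 104

σ(63) = 104


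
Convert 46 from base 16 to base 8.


46 (base 16) = 70 (decimal)
70 (decimal) = 106 (base 8)


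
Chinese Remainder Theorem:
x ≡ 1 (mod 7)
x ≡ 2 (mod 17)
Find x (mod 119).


M = 7*17 = 119
M1 = M/7 = 17, M2 = M/17 = 7
M1^(-1) mod 7 = 5, M2^(-1) mod 17 = 5
x = 1*17*5 + 2*7*5 = 155
155 mod 119 = 36
Check: 36 mod 7 = 1 ✓, 36 mod 17 = 2 ✓

x ≡ 36 (mod 119)


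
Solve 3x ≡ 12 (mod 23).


GCD(3, 23) = 1, unique solution
a^(-1) mod 23 = 8
x = 8 * 12 mod 23 = 4

x ≡ 4 (mod 23)


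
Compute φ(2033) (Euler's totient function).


2033 = 19 × 107
Prime factors: 19, 107
φ(2033) = 2033 × (1-1/19) × (1-1/107)
= 2033 × 18/19 × 106/107 = 1908

φ(2033) = 1908


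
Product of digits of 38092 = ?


3 × 8 × 0 × 9 × 2 = 0


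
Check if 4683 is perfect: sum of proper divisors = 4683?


Proper divisors of 4683: 1, 3, 7, 21, 223, 669, 1561
Sum = 1 + 3 + 7 + 21 + 223 + 669 + 1561 = 2485

No, 4683 is not perfect (2485 ≠ 4683)


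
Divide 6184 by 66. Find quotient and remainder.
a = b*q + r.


6184 = 66 * 93 + 46
Check: 6138 + 46 = 6184

q = 93, r = 46


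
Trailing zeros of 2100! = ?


floor(2100/5) = 420
floor(2100/25) = 84
floor(2100/125) = 16
floor(2100/625) = 3
Total = 523

523 trailing zeros


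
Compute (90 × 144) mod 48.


90 × 144 = 12960
12960 mod 48 = 0


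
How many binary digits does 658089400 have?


658089400 in base 2 = 100111001110011010010110111000
Number of digits = 30

30 digits (base 2)


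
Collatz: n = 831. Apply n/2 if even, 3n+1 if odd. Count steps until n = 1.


831 → 2494 → 1247 → 3742 → 1871 → 5614 → 2807 → 8422 → 4211 → 12634 → 6317 → 18952 → 9476 → 4738 → 2369 → 7108 → 3554 → 1777 → 5332 → 2666 → 1333 → 4000 → 2000 → 1000 → 500 → 250 → 125 → 376 → 188 → 94 → 47 → 142 → 71 → 214 → 107 → 322 → 161 → 484 → 242 → 121 → 364 → 182 → 91 → 274 → 137 → 412 → 206 → 103 → 310 → 155 → 466 → 233 → 700 → 350 → 175 → 526 → 263 → 790 → 395 → 1186 → 593 → 1780 → 890 → 445 → 1336 → 668 → 334 → 167 → 502 → 251 → 754 → 377 → 1132 → 566 → 283 → 850 → 425 → 1276 → 638 → 319 → 958 → 479 → 1438 → 719 → 2158 → 1079 → 3238 → 1619 → 4858 → 2429 → 7288 → 3644 → 1822 → 911 → 2734 → 1367 → 4102 → 2051 → 6154 → 3077 → 9232 → 4616 → 2308 → 1154 → 577 → 1732 → 866 → 433 → 1300 → 650 → 325 → 976 → 488 → 244 → 122 → 61 → 184 → 92 → 46 → 23 → 70 → 35 → 106 → 53 → 160 → 80 → 40 → 20 → 10 → 5 → 16 → 8 → 4 → 2 → 1
Total steps = 134

134 steps


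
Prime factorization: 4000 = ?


4000 / 2 = 2000
2000 / 2 = 1000
1000 / 2 = 500
500 / 2 = 250
250 / 2 = 125
125 / 5 = 25
25 / 5 = 5
5 / 5 = 1
4000 = 2^5 × 5^3


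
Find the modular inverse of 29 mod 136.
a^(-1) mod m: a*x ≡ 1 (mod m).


Use the extended Euclidean algorithm on (136, 29); each row r = 136*s + 29*t:
r=136, s=1, t=0
r=29, s=0, t=1
q=4: r=20, s=1, t=-4   [136*(1) + 29*(-4) = 20]
q=1: r=9, s=-1, t=5   [136*(-1) + 29*(5) = 9]
q=2: r=2, s=3, t=-14   [136*(3) + 29*(-14) = 2]
q=4: r=1, s=-13, t=61   [136*(-13) + 29*(61) = 1]
q=2: r=0, s=29, t=-136   [136*(29) + 29*(-136) = 0]
GCD = 1 with t = 61, so 29*(61) ≡ 1 (mod 136)
Inverse = 61 mod 136 = 61
Check: 29 * 61 = 1769 ≡ 1 (mod 136)

29^(-1) ≡ 61 (mod 136)


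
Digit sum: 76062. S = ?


7 + 6 + 0 + 6 + 2 = 21


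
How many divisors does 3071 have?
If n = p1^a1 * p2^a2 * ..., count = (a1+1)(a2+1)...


3071 = 37^1 × 83^1
d(3071) = (1+1) × (1+1) = 4

4 divisors


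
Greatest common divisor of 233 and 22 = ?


233 = 10 * 22 + 13
22 = 1 * 13 + 9
13 = 1 * 9 + 4
9 = 2 * 4 + 1
4 = 4 * 1 + 0
GCD = 1


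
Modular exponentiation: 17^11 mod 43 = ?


17^1 mod 43 = 17
17^2 mod 43 = 31
17^3 mod 43 = 11
17^4 mod 43 = 15
17^5 mod 43 = 40
17^6 mod 43 = 35
17^7 mod 43 = 36
17^8 mod 43 = 10
17^9 mod 43 = 41
17^10 mod 43 = 9
17^11 mod 43 = 24


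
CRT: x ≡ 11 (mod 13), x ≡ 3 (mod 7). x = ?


M = 13*7 = 91
M1 = M/13 = 7, M2 = M/7 = 13
M1^(-1) mod 13 = 2, M2^(-1) mod 7 = 6
x = 11*7*2 + 3*13*6 = 388
388 mod 91 = 24
Check: 24 mod 13 = 11 ✓, 24 mod 7 = 3 ✓

x ≡ 24 (mod 91)


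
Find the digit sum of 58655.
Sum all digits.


5 + 8 + 6 + 5 + 5 = 29


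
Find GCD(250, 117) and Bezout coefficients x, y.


Tabular extended Euclidean (each row: r = 250*s + 117*t):
r=250, s=1, t=0
r=117, s=0, t=1
q=2: r=16, s=1, t=-2   [250*(1) + 117*(-2) = 16]
q=7: r=5, s=-7, t=15   [250*(-7) + 117*(15) = 5]
q=3: r=1, s=22, t=-47   [250*(22) + 117*(-47) = 1]
q=5: r=0, s=-117, t=250   [250*(-117) + 117*(250) = 0]
GCD = 1; from the row with r=1: x=22, y=-47
Check: 250*(22) + 117*(-47) = 5500 - 5499 = 1

GCD = 1, x = 22, y = -47


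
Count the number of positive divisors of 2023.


2023 = 7^1 × 17^2
d(2023) = (1+1) × (2+1) = 6

6 divisors


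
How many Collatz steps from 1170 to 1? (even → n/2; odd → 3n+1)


1170 → 585 → 1756 → 878 → 439 → 1318 → 659 → 1978 → 989 → 2968 → 1484 → 742 → 371 → 1114 → 557 → 1672 → 836 → 418 → 209 → 628 → 314 → 157 → 472 → 236 → 118 → 59 → 178 → 89 → 268 → 134 → 67 → 202 → 101 → 304 → 152 → 76 → 38 → 19 → 58 → 29 → 88 → 44 → 22 → 11 → 34 → 17 → 52 → 26 → 13 → 40 → 20 → 10 → 5 → 16 → 8 → 4 → 2 → 1
Total steps = 57

57 steps


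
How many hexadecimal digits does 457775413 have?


457775413 in base 16 = 1B491935
Number of digits = 8

8 digits (base 16)


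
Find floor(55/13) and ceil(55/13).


55/13 = 4.2308
floor = 4
ceil = 5

floor = 4, ceil = 5


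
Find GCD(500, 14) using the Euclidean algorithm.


500 = 35 * 14 + 10
14 = 1 * 10 + 4
10 = 2 * 4 + 2
4 = 2 * 2 + 0
GCD = 2


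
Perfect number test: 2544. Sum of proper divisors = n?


Proper divisors of 2544: 1, 2, 3, 4, 6, 8, 12, 16, 24, 48, 53, 106, 159, 212, 318, 424, 636, 848, 1272
Sum = 1 + 2 + 3 + 4 + 6 + 8 + 12 + 16 + 24 + 48 + 53 + 106 + 159 + 212 + 318 + 424 + 636 + 848 + 1272 = 4152

No, 2544 is not perfect (4152 ≠ 2544)


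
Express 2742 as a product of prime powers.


2742 / 2 = 1371
1371 / 3 = 457
457 / 457 = 1
2742 = 2 × 3 × 457


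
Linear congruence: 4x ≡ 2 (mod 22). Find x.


GCD(4, 22) = 2 divides 2
Divide: 2x ≡ 1 (mod 11)
x ≡ 6 (mod 11)


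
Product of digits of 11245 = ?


1 × 1 × 2 × 4 × 5 = 40


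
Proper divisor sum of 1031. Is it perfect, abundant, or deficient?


Proper divisors: 1
Sum = 1 = 1
1 < 1031 → deficient

s(1031) = 1 (deficient)


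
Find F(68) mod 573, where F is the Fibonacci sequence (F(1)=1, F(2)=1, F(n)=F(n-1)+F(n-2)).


F(k) mod 573 for k=1..68:
1, 1, 2, 3, 5, 8, 13, 21, 34, 55, 89, 144, 233, 377, 37, 414, 451, 292, 170, 462, 59, 521, 7, 528, 535, 490, 452, 369, 248, 44, 292, 336, 55, 391, 446, 264, 137, 401, 538, 366, 331, 124, 455, 6, 461, 467, 355, 249, 31, 280, 311, 18, 329, 347, 103, 450, 553, 430, 410, 267, 104, 371, 475, 273, 175, 448, 50, 498
F(68) mod 573 = 498


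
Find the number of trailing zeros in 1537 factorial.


floor(1537/5) = 307
floor(1537/25) = 61
floor(1537/125) = 12
floor(1537/625) = 2
Total = 382

382 trailing zeros


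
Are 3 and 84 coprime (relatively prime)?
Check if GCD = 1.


Euclidean algorithm:
84 = 28 * 3 + 0
GCD(3, 84) = 3

No, not coprime (GCD = 3)


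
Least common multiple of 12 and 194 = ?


GCD(12, 194) = 2
LCM = 12*194/2 = 2328/2 = 1164

LCM = 1164


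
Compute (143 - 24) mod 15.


143 - 24 = 119
119 mod 15 = 14


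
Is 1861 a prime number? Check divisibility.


Check divisors up to sqrt(1861) = 43.1393
No divisors found.
1861 is prime.

Yes, 1861 is prime


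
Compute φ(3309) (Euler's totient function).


3309 = 3 × 1103
Prime factors: 3, 1103
φ(3309) = 3309 × (1-1/3) × (1-1/1103)
= 3309 × 2/3 × 1102/1103 = 2204

φ(3309) = 2204


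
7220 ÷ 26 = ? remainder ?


7220 = 26 * 277 + 18
Check: 7202 + 18 = 7220

q = 277, r = 18


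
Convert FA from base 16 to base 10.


FA (base 16) = 250 (decimal)
250 (decimal) = 250 (base 10)


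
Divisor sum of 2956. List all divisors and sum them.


Divisors of 2956: 1, 2, 4, 739, 1478, 2956
Sum = 1 + 2 + 4 + 739 + 1478 + 2956 = 5180

σ(2956) = 5180


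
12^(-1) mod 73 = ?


Use the extended Euclidean algorithm on (73, 12); each row r = 73*s + 12*t:
r=73, s=1, t=0
r=12, s=0, t=1
q=6: r=1, s=1, t=-6   [73*(1) + 12*(-6) = 1]
q=12: r=0, s=-12, t=73   [73*(-12) + 12*(73) = 0]
GCD = 1 with t = -6, so 12*(-6) ≡ 1 (mod 73)
Inverse = -6 mod 73 = 67
Check: 12 * 67 = 804 ≡ 1 (mod 73)

12^(-1) ≡ 67 (mod 73)


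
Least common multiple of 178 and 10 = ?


GCD(178, 10) = 2
LCM = 178*10/2 = 1780/2 = 890

LCM = 890


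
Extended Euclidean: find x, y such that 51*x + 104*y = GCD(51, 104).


Tabular extended Euclidean (each row: r = 51*s + 104*t):
r=51, s=1, t=0
r=104, s=0, t=1
q=0: r=51, s=1, t=0   [51*(1) + 104*(0) = 51]
q=2: r=2, s=-2, t=1   [51*(-2) + 104*(1) = 2]
q=25: r=1, s=51, t=-25   [51*(51) + 104*(-25) = 1]
q=2: r=0, s=-104, t=51   [51*(-104) + 104*(51) = 0]
GCD = 1; from the row with r=1: x=51, y=-25
Check: 51*(51) + 104*(-25) = 2601 - 2600 = 1

GCD = 1, x = 51, y = -25


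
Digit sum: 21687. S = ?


2 + 1 + 6 + 8 + 7 = 24


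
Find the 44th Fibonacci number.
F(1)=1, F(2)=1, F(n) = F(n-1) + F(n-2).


Sequence: 1, 1, 2, 3, 5, 8, 13, 21, 34, 55, 89, 144, 233, 377, 610, 987, 1597, 2584, 4181, 6765, 10946, 17711, 28657, 46368, 75025, 121393, 196418, 317811, 514229, 832040, 1346269, 2178309, 3524578, 5702887, 9227465, 14930352, 24157817, 39088169, 63245986, 102334155, 165580141, 267914296, 433494437, 701408733
F(44) = 701408733


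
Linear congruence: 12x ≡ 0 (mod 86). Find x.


GCD(12, 86) = 2 divides 0
Divide: 6x ≡ 0 (mod 43)
x ≡ 0 (mod 43)


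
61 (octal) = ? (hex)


61 (base 8) = 49 (decimal)
49 (decimal) = 31 (base 16)


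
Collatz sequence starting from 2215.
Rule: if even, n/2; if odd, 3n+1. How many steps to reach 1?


2215 → 6646 → 3323 → 9970 → 4985 → 14956 → 7478 → 3739 → 11218 → 5609 → 16828 → 8414 → 4207 → 12622 → 6311 → 18934 → 9467 → 28402 → 14201 → 42604 → 21302 → 10651 → 31954 → 15977 → 47932 → 23966 → 11983 → 35950 → 17975 → 53926 → 26963 → 80890 → 40445 → 121336 → 60668 → 30334 → 15167 → 45502 → 22751 → 68254 → 34127 → 102382 → 51191 → 153574 → 76787 → 230362 → 115181 → 345544 → 172772 → 86386 → 43193 → 129580 → 64790 → 32395 → 97186 → 48593 → 145780 → 72890 → 36445 → 109336 → 54668 → 27334 → 13667 → 41002 → 20501 → 61504 → 30752 → 15376 → 7688 → 3844 → 1922 → 961 → 2884 → 1442 → 721 → 2164 → 1082 → 541 → 1624 → 812 → 406 → 203 → 610 → 305 → 916 → 458 → 229 → 688 → 344 → 172 → 86 → 43 → 130 → 65 → 196 → 98 → 49 → 148 → 74 → 37 → 112 → 56 → 28 → 14 → 7 → 22 → 11 → 34 → 17 → 52 → 26 → 13 → 40 → 20 → 10 → 5 → 16 → 8 → 4 → 2 → 1
Total steps = 120

120 steps


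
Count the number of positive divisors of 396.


396 = 2^2 × 3^2 × 11^1
d(396) = (2+1) × (2+1) × (1+1) = 18

18 divisors


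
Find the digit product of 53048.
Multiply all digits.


5 × 3 × 0 × 4 × 8 = 0


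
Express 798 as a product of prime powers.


798 / 2 = 399
399 / 3 = 133
133 / 7 = 19
19 / 19 = 1
798 = 2 × 3 × 7 × 19


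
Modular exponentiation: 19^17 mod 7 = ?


19^1 mod 7 = 5
19^2 mod 7 = 4
19^3 mod 7 = 6
19^4 mod 7 = 2
19^5 mod 7 = 3
19^6 mod 7 = 1
19^7 mod 7 = 5
19^8 mod 7 = 4
19^9 mod 7 = 6
19^10 mod 7 = 2
19^11 mod 7 = 3
19^12 mod 7 = 1
19^13 mod 7 = 5
19^14 mod 7 = 4
19^15 mod 7 = 6
19^16 mod 7 = 2
19^17 mod 7 = 3


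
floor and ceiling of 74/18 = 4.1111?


74/18 = 4.1111
floor = 4
ceil = 5

floor = 4, ceil = 5


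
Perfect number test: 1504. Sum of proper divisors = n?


Proper divisors of 1504: 1, 2, 4, 8, 16, 32, 47, 94, 188, 376, 752
Sum = 1 + 2 + 4 + 8 + 16 + 32 + 47 + 94 + 188 + 376 + 752 = 1520

No, 1504 is not perfect (1520 ≠ 1504)


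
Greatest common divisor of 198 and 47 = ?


198 = 4 * 47 + 10
47 = 4 * 10 + 7
10 = 1 * 7 + 3
7 = 2 * 3 + 1
3 = 3 * 1 + 0
GCD = 1


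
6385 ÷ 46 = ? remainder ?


6385 = 46 * 138 + 37
Check: 6348 + 37 = 6385

q = 138, r = 37


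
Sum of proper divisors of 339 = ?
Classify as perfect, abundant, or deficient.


Proper divisors: 1, 3, 113
Sum = 1 + 3 + 113 = 117
117 < 339 → deficient

s(339) = 117 (deficient)


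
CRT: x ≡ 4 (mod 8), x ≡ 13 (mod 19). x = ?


M = 8*19 = 152
M1 = M/8 = 19, M2 = M/19 = 8
M1^(-1) mod 8 = 3, M2^(-1) mod 19 = 12
x = 4*19*3 + 13*8*12 = 1476
1476 mod 152 = 108
Check: 108 mod 8 = 4 ✓, 108 mod 19 = 13 ✓

x ≡ 108 (mod 152)


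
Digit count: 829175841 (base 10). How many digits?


829175841 has 9 digits in base 10
floor(log10(829175841)) + 1 = floor(8.9186) + 1 = 9

9 digits (base 10)


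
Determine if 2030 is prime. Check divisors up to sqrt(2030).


2030 / 2 = 1015 (exact division)
2030 is NOT prime.

No, 2030 is not prime


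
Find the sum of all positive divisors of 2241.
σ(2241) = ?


Divisors of 2241: 1, 3, 9, 27, 83, 249, 747, 2241
Sum = 1 + 3 + 9 + 27 + 83 + 249 + 747 + 2241 = 3360

σ(2241) = 3360


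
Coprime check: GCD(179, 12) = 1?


Euclidean algorithm:
179 = 14 * 12 + 11
12 = 1 * 11 + 1
11 = 11 * 1 + 0
GCD(179, 12) = 1

Yes, coprime (GCD = 1)


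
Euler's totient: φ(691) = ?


691 = 691
Prime factors: 691
φ(691) = 691 × (1-1/691)
= 691 × 690/691 = 690

φ(691) = 690


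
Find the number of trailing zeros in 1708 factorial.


floor(1708/5) = 341
floor(1708/25) = 68
floor(1708/125) = 13
floor(1708/625) = 2
Total = 424

424 trailing zeros


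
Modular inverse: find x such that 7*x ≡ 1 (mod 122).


Use the extended Euclidean algorithm on (122, 7); each row r = 122*s + 7*t:
r=122, s=1, t=0
r=7, s=0, t=1
q=17: r=3, s=1, t=-17   [122*(1) + 7*(-17) = 3]
q=2: r=1, s=-2, t=35   [122*(-2) + 7*(35) = 1]
q=3: r=0, s=7, t=-122   [122*(7) + 7*(-122) = 0]
GCD = 1 with t = 35, so 7*(35) ≡ 1 (mod 122)
Inverse = 35 mod 122 = 35
Check: 7 * 35 = 245 ≡ 1 (mod 122)

7^(-1) ≡ 35 (mod 122)


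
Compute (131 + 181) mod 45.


131 + 181 = 312
312 mod 45 = 42


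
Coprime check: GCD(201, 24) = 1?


Euclidean algorithm:
201 = 8 * 24 + 9
24 = 2 * 9 + 6
9 = 1 * 6 + 3
6 = 2 * 3 + 0
GCD(201, 24) = 3

No, not coprime (GCD = 3)


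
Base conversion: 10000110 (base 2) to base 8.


10000110 (base 2) = 134 (decimal)
134 (decimal) = 206 (base 8)


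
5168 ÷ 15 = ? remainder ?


5168 = 15 * 344 + 8
Check: 5160 + 8 = 5168

q = 344, r = 8


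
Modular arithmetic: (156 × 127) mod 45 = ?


156 × 127 = 19812
19812 mod 45 = 12


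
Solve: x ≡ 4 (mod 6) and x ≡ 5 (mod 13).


M = 6*13 = 78
M1 = M/6 = 13, M2 = M/13 = 6
M1^(-1) mod 6 = 1, M2^(-1) mod 13 = 11
x = 4*13*1 + 5*6*11 = 382
382 mod 78 = 70
Check: 70 mod 6 = 4 ✓, 70 mod 13 = 5 ✓

x ≡ 70 (mod 78)


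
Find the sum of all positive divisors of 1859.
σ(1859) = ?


Divisors of 1859: 1, 11, 13, 143, 169, 1859
Sum = 1 + 11 + 13 + 143 + 169 + 1859 = 2196

σ(1859) = 2196


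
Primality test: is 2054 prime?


2054 / 2 = 1027 (exact division)
2054 is NOT prime.

No, 2054 is not prime


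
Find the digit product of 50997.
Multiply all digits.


5 × 0 × 9 × 9 × 7 = 0


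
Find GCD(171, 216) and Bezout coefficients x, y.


Tabular extended Euclidean (each row: r = 171*s + 216*t):
r=171, s=1, t=0
r=216, s=0, t=1
q=0: r=171, s=1, t=0   [171*(1) + 216*(0) = 171]
q=1: r=45, s=-1, t=1   [171*(-1) + 216*(1) = 45]
q=3: r=36, s=4, t=-3   [171*(4) + 216*(-3) = 36]
q=1: r=9, s=-5, t=4   [171*(-5) + 216*(4) = 9]
q=4: r=0, s=24, t=-19   [171*(24) + 216*(-19) = 0]
GCD = 9; from the row with r=9: x=-5, y=4
Check: 171*(-5) + 216*(4) = -855 + 864 = 9

GCD = 9, x = -5, y = 4


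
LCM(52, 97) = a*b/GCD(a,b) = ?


GCD(52, 97) = 1
LCM = 52*97/1 = 5044/1 = 5044

LCM = 5044


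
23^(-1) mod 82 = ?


Use the extended Euclidean algorithm on (82, 23); each row r = 82*s + 23*t:
r=82, s=1, t=0
r=23, s=0, t=1
q=3: r=13, s=1, t=-3   [82*(1) + 23*(-3) = 13]
q=1: r=10, s=-1, t=4   [82*(-1) + 23*(4) = 10]
q=1: r=3, s=2, t=-7   [82*(2) + 23*(-7) = 3]
q=3: r=1, s=-7, t=25   [82*(-7) + 23*(25) = 1]
q=3: r=0, s=23, t=-82   [82*(23) + 23*(-82) = 0]
GCD = 1 with t = 25, so 23*(25) ≡ 1 (mod 82)
Inverse = 25 mod 82 = 25
Check: 23 * 25 = 575 ≡ 1 (mod 82)

23^(-1) ≡ 25 (mod 82)


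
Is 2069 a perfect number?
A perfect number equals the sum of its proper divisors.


Proper divisors of 2069: 1
Sum = 1 = 1

No, 2069 is not perfect (1 ≠ 2069)


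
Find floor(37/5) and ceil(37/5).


37/5 = 7.4000
floor = 7
ceil = 8

floor = 7, ceil = 8


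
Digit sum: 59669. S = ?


5 + 9 + 6 + 6 + 9 = 35


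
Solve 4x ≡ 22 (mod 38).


GCD(4, 38) = 2 divides 22
Divide: 2x ≡ 11 (mod 19)
x ≡ 15 (mod 19)


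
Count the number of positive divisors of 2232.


2232 = 2^3 × 3^2 × 31^1
d(2232) = (3+1) × (2+1) × (1+1) = 24

24 divisors


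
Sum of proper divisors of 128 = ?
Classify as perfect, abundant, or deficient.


Proper divisors: 1, 2, 4, 8, 16, 32, 64
Sum = 1 + 2 + 4 + 8 + 16 + 32 + 64 = 127
127 < 128 → deficient

s(128) = 127 (deficient)


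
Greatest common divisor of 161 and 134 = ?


161 = 1 * 134 + 27
134 = 4 * 27 + 26
27 = 1 * 26 + 1
26 = 26 * 1 + 0
GCD = 1


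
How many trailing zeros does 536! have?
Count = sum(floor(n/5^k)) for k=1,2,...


floor(536/5) = 107
floor(536/25) = 21
floor(536/125) = 4
Total = 132

132 trailing zeros


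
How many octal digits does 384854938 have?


384854938 in base 8 = 2674065632
Number of digits = 10

10 digits (base 8)


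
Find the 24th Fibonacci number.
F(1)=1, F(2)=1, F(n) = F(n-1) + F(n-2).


Sequence: 1, 1, 2, 3, 5, 8, 13, 21, 34, 55, 89, 144, 233, 377, 610, 987, 1597, 2584, 4181, 6765, 10946, 17711, 28657, 46368
F(24) = 46368


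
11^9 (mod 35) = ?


11^1 mod 35 = 11
11^2 mod 35 = 16
11^3 mod 35 = 1
11^4 mod 35 = 11
11^5 mod 35 = 16
11^6 mod 35 = 1
11^7 mod 35 = 11
11^8 mod 35 = 16
11^9 mod 35 = 1


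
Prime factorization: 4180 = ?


4180 / 2 = 2090
2090 / 2 = 1045
1045 / 5 = 209
209 / 11 = 19
19 / 19 = 1
4180 = 2^2 × 5 × 11 × 19


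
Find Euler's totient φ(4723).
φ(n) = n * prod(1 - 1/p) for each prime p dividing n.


4723 = 4723
Prime factors: 4723
φ(4723) = 4723 × (1-1/4723)
= 4723 × 4722/4723 = 4722

φ(4723) = 4722


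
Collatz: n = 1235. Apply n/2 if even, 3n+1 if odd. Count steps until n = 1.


1235 → 3706 → 1853 → 5560 → 2780 → 1390 → 695 → 2086 → 1043 → 3130 → 1565 → 4696 → 2348 → 1174 → 587 → 1762 → 881 → 2644 → 1322 → 661 → 1984 → 992 → 496 → 248 → 124 → 62 → 31 → 94 → 47 → 142 → 71 → 214 → 107 → 322 → 161 → 484 → 242 → 121 → 364 → 182 → 91 → 274 → 137 → 412 → 206 → 103 → 310 → 155 → 466 → 233 → 700 → 350 → 175 → 526 → 263 → 790 → 395 → 1186 → 593 → 1780 → 890 → 445 → 1336 → 668 → 334 → 167 → 502 → 251 → 754 → 377 → 1132 → 566 → 283 → 850 → 425 → 1276 → 638 → 319 → 958 → 479 → 1438 → 719 → 2158 → 1079 → 3238 → 1619 → 4858 → 2429 → 7288 → 3644 → 1822 → 911 → 2734 → 1367 → 4102 → 2051 → 6154 → 3077 → 9232 → 4616 → 2308 → 1154 → 577 → 1732 → 866 → 433 → 1300 → 650 → 325 → 976 → 488 → 244 → 122 → 61 → 184 → 92 → 46 → 23 → 70 → 35 → 106 → 53 → 160 → 80 → 40 → 20 → 10 → 5 → 16 → 8 → 4 → 2 → 1
Total steps = 132

132 steps


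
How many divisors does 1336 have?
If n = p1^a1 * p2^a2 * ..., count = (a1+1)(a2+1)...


1336 = 2^3 × 167^1
d(1336) = (3+1) × (1+1) = 8

8 divisors


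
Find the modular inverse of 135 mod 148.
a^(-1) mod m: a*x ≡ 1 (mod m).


Use the extended Euclidean algorithm on (148, 135); each row r = 148*s + 135*t:
r=148, s=1, t=0
r=135, s=0, t=1
q=1: r=13, s=1, t=-1   [148*(1) + 135*(-1) = 13]
q=10: r=5, s=-10, t=11   [148*(-10) + 135*(11) = 5]
q=2: r=3, s=21, t=-23   [148*(21) + 135*(-23) = 3]
q=1: r=2, s=-31, t=34   [148*(-31) + 135*(34) = 2]
q=1: r=1, s=52, t=-57   [148*(52) + 135*(-57) = 1]
q=2: r=0, s=-135, t=148   [148*(-135) + 135*(148) = 0]
GCD = 1 with t = -57, so 135*(-57) ≡ 1 (mod 148)
Inverse = -57 mod 148 = 91
Check: 135 * 91 = 12285 ≡ 1 (mod 148)

135^(-1) ≡ 91 (mod 148)


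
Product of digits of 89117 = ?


8 × 9 × 1 × 1 × 7 = 504


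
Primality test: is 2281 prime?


Check divisors up to sqrt(2281) = 47.7598
No divisors found.
2281 is prime.

Yes, 2281 is prime


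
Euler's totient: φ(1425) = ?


1425 = 3 × 5^2 × 19
Prime factors: 3, 5, 19
φ(1425) = 1425 × (1-1/3) × (1-1/5) × (1-1/19)
= 1425 × 2/3 × 4/5 × 18/19 = 720

φ(1425) = 720


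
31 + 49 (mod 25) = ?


31 + 49 = 80
80 mod 25 = 5


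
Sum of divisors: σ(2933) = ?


Divisors of 2933: 1, 7, 419, 2933
Sum = 1 + 7 + 419 + 2933 = 3360

σ(2933) = 3360


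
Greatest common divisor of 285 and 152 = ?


285 = 1 * 152 + 133
152 = 1 * 133 + 19
133 = 7 * 19 + 0
GCD = 19


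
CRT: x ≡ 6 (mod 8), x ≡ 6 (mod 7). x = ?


M = 8*7 = 56
M1 = M/8 = 7, M2 = M/7 = 8
M1^(-1) mod 8 = 7, M2^(-1) mod 7 = 1
x = 6*7*7 + 6*8*1 = 342
342 mod 56 = 6
Check: 6 mod 8 = 6 ✓, 6 mod 7 = 6 ✓

x ≡ 6 (mod 56)


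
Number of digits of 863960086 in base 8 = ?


863960086 in base 8 = 6337576026
Number of digits = 10

10 digits (base 8)


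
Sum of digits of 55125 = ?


5 + 5 + 1 + 2 + 5 = 18


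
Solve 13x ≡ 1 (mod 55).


GCD(13, 55) = 1, unique solution
a^(-1) mod 55 = 17
x = 17 * 1 mod 55 = 17

x ≡ 17 (mod 55)


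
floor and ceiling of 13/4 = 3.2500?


13/4 = 3.2500
floor = 3
ceil = 4

floor = 3, ceil = 4


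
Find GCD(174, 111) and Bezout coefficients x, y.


Tabular extended Euclidean (each row: r = 174*s + 111*t):
r=174, s=1, t=0
r=111, s=0, t=1
q=1: r=63, s=1, t=-1   [174*(1) + 111*(-1) = 63]
q=1: r=48, s=-1, t=2   [174*(-1) + 111*(2) = 48]
q=1: r=15, s=2, t=-3   [174*(2) + 111*(-3) = 15]
q=3: r=3, s=-7, t=11   [174*(-7) + 111*(11) = 3]
q=5: r=0, s=37, t=-58   [174*(37) + 111*(-58) = 0]
GCD = 3; from the row with r=3: x=-7, y=11
Check: 174*(-7) + 111*(11) = -1218 + 1221 = 3

GCD = 3, x = -7, y = 11


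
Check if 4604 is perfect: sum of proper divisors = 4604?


Proper divisors of 4604: 1, 2, 4, 1151, 2302
Sum = 1 + 2 + 4 + 1151 + 2302 = 3460

No, 4604 is not perfect (3460 ≠ 4604)


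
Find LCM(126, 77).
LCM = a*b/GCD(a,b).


GCD(126, 77) = 7
LCM = 126*77/7 = 9702/7 = 1386

LCM = 1386


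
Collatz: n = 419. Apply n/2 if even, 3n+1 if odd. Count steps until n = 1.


419 → 1258 → 629 → 1888 → 944 → 472 → 236 → 118 → 59 → 178 → 89 → 268 → 134 → 67 → 202 → 101 → 304 → 152 → 76 → 38 → 19 → 58 → 29 → 88 → 44 → 22 → 11 → 34 → 17 → 52 → 26 → 13 → 40 → 20 → 10 → 5 → 16 → 8 → 4 → 2 → 1
Total steps = 40

40 steps


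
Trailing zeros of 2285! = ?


floor(2285/5) = 457
floor(2285/25) = 91
floor(2285/125) = 18
floor(2285/625) = 3
Total = 569

569 trailing zeros


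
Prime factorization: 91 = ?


91 / 7 = 13
13 / 13 = 1
91 = 7 × 13


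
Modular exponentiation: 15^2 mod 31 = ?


15^1 mod 31 = 15
15^2 mod 31 = 8


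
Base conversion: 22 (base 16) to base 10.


22 (base 16) = 34 (decimal)
34 (decimal) = 34 (base 10)


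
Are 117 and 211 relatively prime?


Euclidean algorithm:
211 = 1 * 117 + 94
117 = 1 * 94 + 23
94 = 4 * 23 + 2
23 = 11 * 2 + 1
2 = 2 * 1 + 0
GCD(117, 211) = 1

Yes, coprime (GCD = 1)


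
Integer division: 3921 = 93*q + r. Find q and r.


3921 = 93 * 42 + 15
Check: 3906 + 15 = 3921

q = 42, r = 15


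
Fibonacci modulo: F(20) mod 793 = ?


F(k) mod 793 for k=1..20:
1, 1, 2, 3, 5, 8, 13, 21, 34, 55, 89, 144, 233, 377, 610, 194, 11, 205, 216, 421
F(20) mod 793 = 421


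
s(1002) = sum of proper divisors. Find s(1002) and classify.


Proper divisors: 1, 2, 3, 6, 167, 334, 501
Sum = 1 + 2 + 3 + 6 + 167 + 334 + 501 = 1014
1014 > 1002 → abundant

s(1002) = 1014 (abundant)


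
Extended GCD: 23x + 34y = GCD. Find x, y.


Tabular extended Euclidean (each row: r = 23*s + 34*t):
r=23, s=1, t=0
r=34, s=0, t=1
q=0: r=23, s=1, t=0   [23*(1) + 34*(0) = 23]
q=1: r=11, s=-1, t=1   [23*(-1) + 34*(1) = 11]
q=2: r=1, s=3, t=-2   [23*(3) + 34*(-2) = 1]
q=11: r=0, s=-34, t=23   [23*(-34) + 34*(23) = 0]
GCD = 1; from the row with r=1: x=3, y=-2
Check: 23*(3) + 34*(-2) = 69 - 68 = 1

GCD = 1, x = 3, y = -2


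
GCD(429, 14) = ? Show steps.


429 = 30 * 14 + 9
14 = 1 * 9 + 5
9 = 1 * 5 + 4
5 = 1 * 4 + 1
4 = 4 * 1 + 0
GCD = 1


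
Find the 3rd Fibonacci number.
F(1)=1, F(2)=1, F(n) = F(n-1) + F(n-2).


Sequence: 1, 1, 2
F(3) = 2


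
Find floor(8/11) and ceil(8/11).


8/11 = 0.7273
floor = 0
ceil = 1

floor = 0, ceil = 1


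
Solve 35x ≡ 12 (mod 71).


GCD(35, 71) = 1, unique solution
a^(-1) mod 71 = 69
x = 69 * 12 mod 71 = 47

x ≡ 47 (mod 71)


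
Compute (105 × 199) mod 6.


105 × 199 = 20895
20895 mod 6 = 3


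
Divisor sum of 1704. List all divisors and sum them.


Divisors of 1704: 1, 2, 3, 4, 6, 8, 12, 24, 71, 142, 213, 284, 426, 568, 852, 1704
Sum = 1 + 2 + 3 + 4 + 6 + 8 + 12 + 24 + 71 + 142 + 213 + 284 + 426 + 568 + 852 + 1704 = 4320

σ(1704) = 4320
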